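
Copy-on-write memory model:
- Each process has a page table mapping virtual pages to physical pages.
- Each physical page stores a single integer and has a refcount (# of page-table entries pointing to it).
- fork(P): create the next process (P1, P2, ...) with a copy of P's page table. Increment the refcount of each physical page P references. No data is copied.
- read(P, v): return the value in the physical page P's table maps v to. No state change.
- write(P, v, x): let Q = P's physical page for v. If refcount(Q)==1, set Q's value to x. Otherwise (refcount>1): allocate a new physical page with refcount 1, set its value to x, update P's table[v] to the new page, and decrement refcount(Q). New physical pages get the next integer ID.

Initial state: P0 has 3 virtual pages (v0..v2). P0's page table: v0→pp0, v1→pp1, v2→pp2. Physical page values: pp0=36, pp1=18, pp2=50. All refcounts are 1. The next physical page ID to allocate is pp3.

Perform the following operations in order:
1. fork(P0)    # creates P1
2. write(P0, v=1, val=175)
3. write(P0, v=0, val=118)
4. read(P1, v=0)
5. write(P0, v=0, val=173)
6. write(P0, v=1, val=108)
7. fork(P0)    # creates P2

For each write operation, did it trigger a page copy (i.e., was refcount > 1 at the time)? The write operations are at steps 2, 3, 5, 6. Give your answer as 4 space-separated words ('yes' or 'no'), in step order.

Op 1: fork(P0) -> P1. 3 ppages; refcounts: pp0:2 pp1:2 pp2:2
Op 2: write(P0, v1, 175). refcount(pp1)=2>1 -> COPY to pp3. 4 ppages; refcounts: pp0:2 pp1:1 pp2:2 pp3:1
Op 3: write(P0, v0, 118). refcount(pp0)=2>1 -> COPY to pp4. 5 ppages; refcounts: pp0:1 pp1:1 pp2:2 pp3:1 pp4:1
Op 4: read(P1, v0) -> 36. No state change.
Op 5: write(P0, v0, 173). refcount(pp4)=1 -> write in place. 5 ppages; refcounts: pp0:1 pp1:1 pp2:2 pp3:1 pp4:1
Op 6: write(P0, v1, 108). refcount(pp3)=1 -> write in place. 5 ppages; refcounts: pp0:1 pp1:1 pp2:2 pp3:1 pp4:1
Op 7: fork(P0) -> P2. 5 ppages; refcounts: pp0:1 pp1:1 pp2:3 pp3:2 pp4:2

yes yes no no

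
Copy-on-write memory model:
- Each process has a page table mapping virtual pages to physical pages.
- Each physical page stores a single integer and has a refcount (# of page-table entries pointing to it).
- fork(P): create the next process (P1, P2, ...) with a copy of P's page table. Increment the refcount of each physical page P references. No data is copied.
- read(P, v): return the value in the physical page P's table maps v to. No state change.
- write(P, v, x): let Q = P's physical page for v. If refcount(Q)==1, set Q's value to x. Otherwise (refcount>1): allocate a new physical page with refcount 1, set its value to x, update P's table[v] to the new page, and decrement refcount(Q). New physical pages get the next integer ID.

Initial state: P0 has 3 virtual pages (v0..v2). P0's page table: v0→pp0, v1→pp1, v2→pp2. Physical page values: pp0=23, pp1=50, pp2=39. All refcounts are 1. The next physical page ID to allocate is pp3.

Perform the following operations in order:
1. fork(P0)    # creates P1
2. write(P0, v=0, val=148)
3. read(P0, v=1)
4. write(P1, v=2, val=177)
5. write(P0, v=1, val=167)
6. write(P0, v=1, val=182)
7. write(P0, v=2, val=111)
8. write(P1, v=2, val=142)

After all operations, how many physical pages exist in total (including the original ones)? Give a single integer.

Answer: 6

Derivation:
Op 1: fork(P0) -> P1. 3 ppages; refcounts: pp0:2 pp1:2 pp2:2
Op 2: write(P0, v0, 148). refcount(pp0)=2>1 -> COPY to pp3. 4 ppages; refcounts: pp0:1 pp1:2 pp2:2 pp3:1
Op 3: read(P0, v1) -> 50. No state change.
Op 4: write(P1, v2, 177). refcount(pp2)=2>1 -> COPY to pp4. 5 ppages; refcounts: pp0:1 pp1:2 pp2:1 pp3:1 pp4:1
Op 5: write(P0, v1, 167). refcount(pp1)=2>1 -> COPY to pp5. 6 ppages; refcounts: pp0:1 pp1:1 pp2:1 pp3:1 pp4:1 pp5:1
Op 6: write(P0, v1, 182). refcount(pp5)=1 -> write in place. 6 ppages; refcounts: pp0:1 pp1:1 pp2:1 pp3:1 pp4:1 pp5:1
Op 7: write(P0, v2, 111). refcount(pp2)=1 -> write in place. 6 ppages; refcounts: pp0:1 pp1:1 pp2:1 pp3:1 pp4:1 pp5:1
Op 8: write(P1, v2, 142). refcount(pp4)=1 -> write in place. 6 ppages; refcounts: pp0:1 pp1:1 pp2:1 pp3:1 pp4:1 pp5:1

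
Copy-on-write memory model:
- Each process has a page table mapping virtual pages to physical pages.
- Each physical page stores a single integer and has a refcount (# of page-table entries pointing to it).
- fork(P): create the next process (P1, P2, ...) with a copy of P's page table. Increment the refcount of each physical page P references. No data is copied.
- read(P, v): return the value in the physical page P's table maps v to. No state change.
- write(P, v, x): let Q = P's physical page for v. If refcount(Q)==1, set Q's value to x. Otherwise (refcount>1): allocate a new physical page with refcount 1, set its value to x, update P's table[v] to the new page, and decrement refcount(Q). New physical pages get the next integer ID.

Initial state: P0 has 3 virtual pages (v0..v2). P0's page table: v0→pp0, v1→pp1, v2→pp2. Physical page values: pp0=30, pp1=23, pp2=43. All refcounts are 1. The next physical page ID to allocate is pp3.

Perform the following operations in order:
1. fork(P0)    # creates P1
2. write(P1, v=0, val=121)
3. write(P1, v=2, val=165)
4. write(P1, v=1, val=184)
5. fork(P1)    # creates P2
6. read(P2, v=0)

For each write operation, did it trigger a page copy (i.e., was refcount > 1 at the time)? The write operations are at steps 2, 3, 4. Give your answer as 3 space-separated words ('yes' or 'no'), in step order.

Op 1: fork(P0) -> P1. 3 ppages; refcounts: pp0:2 pp1:2 pp2:2
Op 2: write(P1, v0, 121). refcount(pp0)=2>1 -> COPY to pp3. 4 ppages; refcounts: pp0:1 pp1:2 pp2:2 pp3:1
Op 3: write(P1, v2, 165). refcount(pp2)=2>1 -> COPY to pp4. 5 ppages; refcounts: pp0:1 pp1:2 pp2:1 pp3:1 pp4:1
Op 4: write(P1, v1, 184). refcount(pp1)=2>1 -> COPY to pp5. 6 ppages; refcounts: pp0:1 pp1:1 pp2:1 pp3:1 pp4:1 pp5:1
Op 5: fork(P1) -> P2. 6 ppages; refcounts: pp0:1 pp1:1 pp2:1 pp3:2 pp4:2 pp5:2
Op 6: read(P2, v0) -> 121. No state change.

yes yes yes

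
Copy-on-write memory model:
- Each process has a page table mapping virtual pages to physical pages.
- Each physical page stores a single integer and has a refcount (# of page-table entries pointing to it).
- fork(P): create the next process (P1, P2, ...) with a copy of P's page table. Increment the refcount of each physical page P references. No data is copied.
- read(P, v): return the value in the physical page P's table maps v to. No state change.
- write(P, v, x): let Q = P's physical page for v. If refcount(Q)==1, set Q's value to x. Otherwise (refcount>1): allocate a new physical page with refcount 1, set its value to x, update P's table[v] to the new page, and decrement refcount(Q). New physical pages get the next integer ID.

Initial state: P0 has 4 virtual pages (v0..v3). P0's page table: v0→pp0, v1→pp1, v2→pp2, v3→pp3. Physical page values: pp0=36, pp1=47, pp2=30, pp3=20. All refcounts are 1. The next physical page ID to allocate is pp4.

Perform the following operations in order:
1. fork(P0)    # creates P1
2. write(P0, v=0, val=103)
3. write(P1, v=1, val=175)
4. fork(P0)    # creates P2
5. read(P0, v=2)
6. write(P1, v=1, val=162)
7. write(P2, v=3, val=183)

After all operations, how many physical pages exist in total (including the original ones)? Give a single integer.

Op 1: fork(P0) -> P1. 4 ppages; refcounts: pp0:2 pp1:2 pp2:2 pp3:2
Op 2: write(P0, v0, 103). refcount(pp0)=2>1 -> COPY to pp4. 5 ppages; refcounts: pp0:1 pp1:2 pp2:2 pp3:2 pp4:1
Op 3: write(P1, v1, 175). refcount(pp1)=2>1 -> COPY to pp5. 6 ppages; refcounts: pp0:1 pp1:1 pp2:2 pp3:2 pp4:1 pp5:1
Op 4: fork(P0) -> P2. 6 ppages; refcounts: pp0:1 pp1:2 pp2:3 pp3:3 pp4:2 pp5:1
Op 5: read(P0, v2) -> 30. No state change.
Op 6: write(P1, v1, 162). refcount(pp5)=1 -> write in place. 6 ppages; refcounts: pp0:1 pp1:2 pp2:3 pp3:3 pp4:2 pp5:1
Op 7: write(P2, v3, 183). refcount(pp3)=3>1 -> COPY to pp6. 7 ppages; refcounts: pp0:1 pp1:2 pp2:3 pp3:2 pp4:2 pp5:1 pp6:1

Answer: 7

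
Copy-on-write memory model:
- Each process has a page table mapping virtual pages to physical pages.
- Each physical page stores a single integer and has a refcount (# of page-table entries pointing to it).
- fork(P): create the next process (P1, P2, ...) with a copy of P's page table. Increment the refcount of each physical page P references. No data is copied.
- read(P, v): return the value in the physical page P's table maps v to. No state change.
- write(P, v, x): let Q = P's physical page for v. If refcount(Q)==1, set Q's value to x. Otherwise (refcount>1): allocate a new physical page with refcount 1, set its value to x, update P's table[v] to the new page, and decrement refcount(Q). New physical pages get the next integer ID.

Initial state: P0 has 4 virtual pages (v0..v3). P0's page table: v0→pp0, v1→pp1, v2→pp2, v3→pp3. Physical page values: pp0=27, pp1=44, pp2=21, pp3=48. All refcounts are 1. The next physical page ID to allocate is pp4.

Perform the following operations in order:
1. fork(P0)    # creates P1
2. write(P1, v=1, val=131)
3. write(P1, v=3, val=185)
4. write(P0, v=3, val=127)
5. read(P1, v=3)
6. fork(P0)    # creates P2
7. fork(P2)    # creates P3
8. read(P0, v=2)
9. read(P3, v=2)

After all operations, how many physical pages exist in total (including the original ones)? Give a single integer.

Answer: 6

Derivation:
Op 1: fork(P0) -> P1. 4 ppages; refcounts: pp0:2 pp1:2 pp2:2 pp3:2
Op 2: write(P1, v1, 131). refcount(pp1)=2>1 -> COPY to pp4. 5 ppages; refcounts: pp0:2 pp1:1 pp2:2 pp3:2 pp4:1
Op 3: write(P1, v3, 185). refcount(pp3)=2>1 -> COPY to pp5. 6 ppages; refcounts: pp0:2 pp1:1 pp2:2 pp3:1 pp4:1 pp5:1
Op 4: write(P0, v3, 127). refcount(pp3)=1 -> write in place. 6 ppages; refcounts: pp0:2 pp1:1 pp2:2 pp3:1 pp4:1 pp5:1
Op 5: read(P1, v3) -> 185. No state change.
Op 6: fork(P0) -> P2. 6 ppages; refcounts: pp0:3 pp1:2 pp2:3 pp3:2 pp4:1 pp5:1
Op 7: fork(P2) -> P3. 6 ppages; refcounts: pp0:4 pp1:3 pp2:4 pp3:3 pp4:1 pp5:1
Op 8: read(P0, v2) -> 21. No state change.
Op 9: read(P3, v2) -> 21. No state change.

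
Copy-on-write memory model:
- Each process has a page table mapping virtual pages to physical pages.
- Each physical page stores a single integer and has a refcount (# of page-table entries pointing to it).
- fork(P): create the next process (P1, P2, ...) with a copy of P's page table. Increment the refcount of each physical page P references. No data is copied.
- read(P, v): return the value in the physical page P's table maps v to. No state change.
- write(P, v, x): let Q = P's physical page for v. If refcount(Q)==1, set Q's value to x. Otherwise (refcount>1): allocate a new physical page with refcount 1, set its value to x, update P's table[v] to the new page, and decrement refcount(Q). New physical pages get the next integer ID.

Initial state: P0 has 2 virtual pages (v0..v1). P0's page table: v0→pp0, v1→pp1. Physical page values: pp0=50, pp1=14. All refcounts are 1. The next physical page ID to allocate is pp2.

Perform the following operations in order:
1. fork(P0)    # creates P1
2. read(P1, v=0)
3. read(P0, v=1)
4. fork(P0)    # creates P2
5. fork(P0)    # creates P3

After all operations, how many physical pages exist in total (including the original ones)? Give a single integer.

Op 1: fork(P0) -> P1. 2 ppages; refcounts: pp0:2 pp1:2
Op 2: read(P1, v0) -> 50. No state change.
Op 3: read(P0, v1) -> 14. No state change.
Op 4: fork(P0) -> P2. 2 ppages; refcounts: pp0:3 pp1:3
Op 5: fork(P0) -> P3. 2 ppages; refcounts: pp0:4 pp1:4

Answer: 2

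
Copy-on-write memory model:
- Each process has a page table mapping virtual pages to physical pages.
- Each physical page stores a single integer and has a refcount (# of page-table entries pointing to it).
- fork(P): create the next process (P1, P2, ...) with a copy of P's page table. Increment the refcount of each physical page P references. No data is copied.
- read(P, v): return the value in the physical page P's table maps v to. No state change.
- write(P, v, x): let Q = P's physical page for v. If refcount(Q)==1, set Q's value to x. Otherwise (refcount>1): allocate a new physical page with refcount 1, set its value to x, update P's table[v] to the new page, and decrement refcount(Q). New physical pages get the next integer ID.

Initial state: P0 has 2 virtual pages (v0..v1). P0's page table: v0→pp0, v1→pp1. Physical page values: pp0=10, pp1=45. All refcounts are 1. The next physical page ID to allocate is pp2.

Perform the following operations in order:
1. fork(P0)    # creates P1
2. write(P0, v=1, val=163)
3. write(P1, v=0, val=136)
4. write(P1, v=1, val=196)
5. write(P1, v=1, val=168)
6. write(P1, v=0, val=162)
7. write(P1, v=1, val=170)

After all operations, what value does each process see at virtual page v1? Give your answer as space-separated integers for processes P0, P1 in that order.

Op 1: fork(P0) -> P1. 2 ppages; refcounts: pp0:2 pp1:2
Op 2: write(P0, v1, 163). refcount(pp1)=2>1 -> COPY to pp2. 3 ppages; refcounts: pp0:2 pp1:1 pp2:1
Op 3: write(P1, v0, 136). refcount(pp0)=2>1 -> COPY to pp3. 4 ppages; refcounts: pp0:1 pp1:1 pp2:1 pp3:1
Op 4: write(P1, v1, 196). refcount(pp1)=1 -> write in place. 4 ppages; refcounts: pp0:1 pp1:1 pp2:1 pp3:1
Op 5: write(P1, v1, 168). refcount(pp1)=1 -> write in place. 4 ppages; refcounts: pp0:1 pp1:1 pp2:1 pp3:1
Op 6: write(P1, v0, 162). refcount(pp3)=1 -> write in place. 4 ppages; refcounts: pp0:1 pp1:1 pp2:1 pp3:1
Op 7: write(P1, v1, 170). refcount(pp1)=1 -> write in place. 4 ppages; refcounts: pp0:1 pp1:1 pp2:1 pp3:1
P0: v1 -> pp2 = 163
P1: v1 -> pp1 = 170

Answer: 163 170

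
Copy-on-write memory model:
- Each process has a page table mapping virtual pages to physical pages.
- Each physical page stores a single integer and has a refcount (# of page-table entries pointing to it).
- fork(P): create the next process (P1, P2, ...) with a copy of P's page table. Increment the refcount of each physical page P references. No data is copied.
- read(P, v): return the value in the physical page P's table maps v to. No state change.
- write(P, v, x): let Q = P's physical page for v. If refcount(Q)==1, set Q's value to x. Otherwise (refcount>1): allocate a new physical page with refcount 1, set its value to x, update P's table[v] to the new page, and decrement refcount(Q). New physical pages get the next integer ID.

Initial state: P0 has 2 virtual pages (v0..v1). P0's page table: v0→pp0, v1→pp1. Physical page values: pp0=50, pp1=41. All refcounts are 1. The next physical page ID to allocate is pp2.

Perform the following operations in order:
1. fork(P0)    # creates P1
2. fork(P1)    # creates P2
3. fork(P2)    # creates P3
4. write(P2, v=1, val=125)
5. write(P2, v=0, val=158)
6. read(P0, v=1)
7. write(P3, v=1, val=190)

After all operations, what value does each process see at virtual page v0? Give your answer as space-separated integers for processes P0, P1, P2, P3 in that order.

Answer: 50 50 158 50

Derivation:
Op 1: fork(P0) -> P1. 2 ppages; refcounts: pp0:2 pp1:2
Op 2: fork(P1) -> P2. 2 ppages; refcounts: pp0:3 pp1:3
Op 3: fork(P2) -> P3. 2 ppages; refcounts: pp0:4 pp1:4
Op 4: write(P2, v1, 125). refcount(pp1)=4>1 -> COPY to pp2. 3 ppages; refcounts: pp0:4 pp1:3 pp2:1
Op 5: write(P2, v0, 158). refcount(pp0)=4>1 -> COPY to pp3. 4 ppages; refcounts: pp0:3 pp1:3 pp2:1 pp3:1
Op 6: read(P0, v1) -> 41. No state change.
Op 7: write(P3, v1, 190). refcount(pp1)=3>1 -> COPY to pp4. 5 ppages; refcounts: pp0:3 pp1:2 pp2:1 pp3:1 pp4:1
P0: v0 -> pp0 = 50
P1: v0 -> pp0 = 50
P2: v0 -> pp3 = 158
P3: v0 -> pp0 = 50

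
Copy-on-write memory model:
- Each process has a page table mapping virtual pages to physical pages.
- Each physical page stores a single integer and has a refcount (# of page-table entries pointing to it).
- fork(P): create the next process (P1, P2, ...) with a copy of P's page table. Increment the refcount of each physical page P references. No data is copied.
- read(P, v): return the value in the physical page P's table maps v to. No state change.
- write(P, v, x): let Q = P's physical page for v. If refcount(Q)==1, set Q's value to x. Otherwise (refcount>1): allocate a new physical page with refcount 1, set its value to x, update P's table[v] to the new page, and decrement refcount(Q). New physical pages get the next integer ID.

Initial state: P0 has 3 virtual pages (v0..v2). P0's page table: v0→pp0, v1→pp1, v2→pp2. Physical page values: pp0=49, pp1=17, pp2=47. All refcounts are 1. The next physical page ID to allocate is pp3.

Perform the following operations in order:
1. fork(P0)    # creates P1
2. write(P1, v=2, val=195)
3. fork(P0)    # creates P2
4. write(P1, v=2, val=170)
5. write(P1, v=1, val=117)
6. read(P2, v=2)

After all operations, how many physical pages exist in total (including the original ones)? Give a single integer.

Answer: 5

Derivation:
Op 1: fork(P0) -> P1. 3 ppages; refcounts: pp0:2 pp1:2 pp2:2
Op 2: write(P1, v2, 195). refcount(pp2)=2>1 -> COPY to pp3. 4 ppages; refcounts: pp0:2 pp1:2 pp2:1 pp3:1
Op 3: fork(P0) -> P2. 4 ppages; refcounts: pp0:3 pp1:3 pp2:2 pp3:1
Op 4: write(P1, v2, 170). refcount(pp3)=1 -> write in place. 4 ppages; refcounts: pp0:3 pp1:3 pp2:2 pp3:1
Op 5: write(P1, v1, 117). refcount(pp1)=3>1 -> COPY to pp4. 5 ppages; refcounts: pp0:3 pp1:2 pp2:2 pp3:1 pp4:1
Op 6: read(P2, v2) -> 47. No state change.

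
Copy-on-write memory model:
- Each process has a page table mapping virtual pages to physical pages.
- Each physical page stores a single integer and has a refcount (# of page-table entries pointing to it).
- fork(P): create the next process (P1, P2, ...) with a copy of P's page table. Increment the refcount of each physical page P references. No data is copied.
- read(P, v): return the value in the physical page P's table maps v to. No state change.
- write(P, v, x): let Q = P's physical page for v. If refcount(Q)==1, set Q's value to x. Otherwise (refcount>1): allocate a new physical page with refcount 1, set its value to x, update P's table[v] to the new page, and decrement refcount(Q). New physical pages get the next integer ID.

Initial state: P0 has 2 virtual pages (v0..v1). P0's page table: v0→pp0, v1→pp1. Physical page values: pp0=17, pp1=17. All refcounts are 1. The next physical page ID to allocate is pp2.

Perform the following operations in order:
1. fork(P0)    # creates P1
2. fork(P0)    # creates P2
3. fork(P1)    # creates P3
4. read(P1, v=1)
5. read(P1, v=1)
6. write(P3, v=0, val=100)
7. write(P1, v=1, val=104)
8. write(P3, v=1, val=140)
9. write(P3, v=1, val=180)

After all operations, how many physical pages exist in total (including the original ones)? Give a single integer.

Op 1: fork(P0) -> P1. 2 ppages; refcounts: pp0:2 pp1:2
Op 2: fork(P0) -> P2. 2 ppages; refcounts: pp0:3 pp1:3
Op 3: fork(P1) -> P3. 2 ppages; refcounts: pp0:4 pp1:4
Op 4: read(P1, v1) -> 17. No state change.
Op 5: read(P1, v1) -> 17. No state change.
Op 6: write(P3, v0, 100). refcount(pp0)=4>1 -> COPY to pp2. 3 ppages; refcounts: pp0:3 pp1:4 pp2:1
Op 7: write(P1, v1, 104). refcount(pp1)=4>1 -> COPY to pp3. 4 ppages; refcounts: pp0:3 pp1:3 pp2:1 pp3:1
Op 8: write(P3, v1, 140). refcount(pp1)=3>1 -> COPY to pp4. 5 ppages; refcounts: pp0:3 pp1:2 pp2:1 pp3:1 pp4:1
Op 9: write(P3, v1, 180). refcount(pp4)=1 -> write in place. 5 ppages; refcounts: pp0:3 pp1:2 pp2:1 pp3:1 pp4:1

Answer: 5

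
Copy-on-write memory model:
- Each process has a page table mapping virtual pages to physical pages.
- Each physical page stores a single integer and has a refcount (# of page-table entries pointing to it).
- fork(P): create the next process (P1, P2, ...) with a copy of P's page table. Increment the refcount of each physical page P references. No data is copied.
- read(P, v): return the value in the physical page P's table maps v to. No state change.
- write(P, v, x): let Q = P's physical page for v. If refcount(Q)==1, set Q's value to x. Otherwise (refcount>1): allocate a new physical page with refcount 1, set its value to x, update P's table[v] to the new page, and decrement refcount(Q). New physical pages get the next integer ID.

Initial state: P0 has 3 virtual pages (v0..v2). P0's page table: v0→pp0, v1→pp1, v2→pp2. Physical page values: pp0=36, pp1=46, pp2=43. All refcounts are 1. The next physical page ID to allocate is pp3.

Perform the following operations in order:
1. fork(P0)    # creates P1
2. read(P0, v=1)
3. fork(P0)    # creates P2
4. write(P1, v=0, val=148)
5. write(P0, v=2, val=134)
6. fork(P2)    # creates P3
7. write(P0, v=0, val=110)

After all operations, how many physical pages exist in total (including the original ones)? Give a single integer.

Answer: 6

Derivation:
Op 1: fork(P0) -> P1. 3 ppages; refcounts: pp0:2 pp1:2 pp2:2
Op 2: read(P0, v1) -> 46. No state change.
Op 3: fork(P0) -> P2. 3 ppages; refcounts: pp0:3 pp1:3 pp2:3
Op 4: write(P1, v0, 148). refcount(pp0)=3>1 -> COPY to pp3. 4 ppages; refcounts: pp0:2 pp1:3 pp2:3 pp3:1
Op 5: write(P0, v2, 134). refcount(pp2)=3>1 -> COPY to pp4. 5 ppages; refcounts: pp0:2 pp1:3 pp2:2 pp3:1 pp4:1
Op 6: fork(P2) -> P3. 5 ppages; refcounts: pp0:3 pp1:4 pp2:3 pp3:1 pp4:1
Op 7: write(P0, v0, 110). refcount(pp0)=3>1 -> COPY to pp5. 6 ppages; refcounts: pp0:2 pp1:4 pp2:3 pp3:1 pp4:1 pp5:1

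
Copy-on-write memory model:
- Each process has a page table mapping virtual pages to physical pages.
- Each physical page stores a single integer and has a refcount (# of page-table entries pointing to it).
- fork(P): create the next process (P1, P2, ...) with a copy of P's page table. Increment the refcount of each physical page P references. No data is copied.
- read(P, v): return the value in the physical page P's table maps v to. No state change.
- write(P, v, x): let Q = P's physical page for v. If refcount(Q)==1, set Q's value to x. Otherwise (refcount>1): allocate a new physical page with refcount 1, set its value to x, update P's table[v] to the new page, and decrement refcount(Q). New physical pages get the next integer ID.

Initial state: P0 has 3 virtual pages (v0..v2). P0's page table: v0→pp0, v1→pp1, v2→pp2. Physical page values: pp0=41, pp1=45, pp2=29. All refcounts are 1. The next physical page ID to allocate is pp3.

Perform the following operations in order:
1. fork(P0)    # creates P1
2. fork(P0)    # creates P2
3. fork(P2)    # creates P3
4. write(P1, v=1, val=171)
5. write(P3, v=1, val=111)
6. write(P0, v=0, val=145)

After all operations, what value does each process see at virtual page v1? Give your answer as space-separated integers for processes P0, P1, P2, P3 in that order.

Op 1: fork(P0) -> P1. 3 ppages; refcounts: pp0:2 pp1:2 pp2:2
Op 2: fork(P0) -> P2. 3 ppages; refcounts: pp0:3 pp1:3 pp2:3
Op 3: fork(P2) -> P3. 3 ppages; refcounts: pp0:4 pp1:4 pp2:4
Op 4: write(P1, v1, 171). refcount(pp1)=4>1 -> COPY to pp3. 4 ppages; refcounts: pp0:4 pp1:3 pp2:4 pp3:1
Op 5: write(P3, v1, 111). refcount(pp1)=3>1 -> COPY to pp4. 5 ppages; refcounts: pp0:4 pp1:2 pp2:4 pp3:1 pp4:1
Op 6: write(P0, v0, 145). refcount(pp0)=4>1 -> COPY to pp5. 6 ppages; refcounts: pp0:3 pp1:2 pp2:4 pp3:1 pp4:1 pp5:1
P0: v1 -> pp1 = 45
P1: v1 -> pp3 = 171
P2: v1 -> pp1 = 45
P3: v1 -> pp4 = 111

Answer: 45 171 45 111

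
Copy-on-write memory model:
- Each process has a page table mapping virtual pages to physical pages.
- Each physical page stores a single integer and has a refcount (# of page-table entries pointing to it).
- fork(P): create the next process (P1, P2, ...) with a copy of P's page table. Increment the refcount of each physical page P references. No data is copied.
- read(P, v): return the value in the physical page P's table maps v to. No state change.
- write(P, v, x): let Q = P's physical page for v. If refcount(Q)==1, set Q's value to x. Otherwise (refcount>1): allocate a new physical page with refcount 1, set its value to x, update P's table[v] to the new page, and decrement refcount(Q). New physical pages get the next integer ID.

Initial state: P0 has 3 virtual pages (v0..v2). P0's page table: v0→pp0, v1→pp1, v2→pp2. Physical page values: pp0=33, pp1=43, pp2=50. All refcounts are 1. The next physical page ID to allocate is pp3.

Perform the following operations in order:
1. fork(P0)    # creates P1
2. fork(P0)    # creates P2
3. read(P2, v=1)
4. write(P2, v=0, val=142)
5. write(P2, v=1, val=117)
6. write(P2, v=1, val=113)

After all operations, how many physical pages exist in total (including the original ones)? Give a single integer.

Answer: 5

Derivation:
Op 1: fork(P0) -> P1. 3 ppages; refcounts: pp0:2 pp1:2 pp2:2
Op 2: fork(P0) -> P2. 3 ppages; refcounts: pp0:3 pp1:3 pp2:3
Op 3: read(P2, v1) -> 43. No state change.
Op 4: write(P2, v0, 142). refcount(pp0)=3>1 -> COPY to pp3. 4 ppages; refcounts: pp0:2 pp1:3 pp2:3 pp3:1
Op 5: write(P2, v1, 117). refcount(pp1)=3>1 -> COPY to pp4. 5 ppages; refcounts: pp0:2 pp1:2 pp2:3 pp3:1 pp4:1
Op 6: write(P2, v1, 113). refcount(pp4)=1 -> write in place. 5 ppages; refcounts: pp0:2 pp1:2 pp2:3 pp3:1 pp4:1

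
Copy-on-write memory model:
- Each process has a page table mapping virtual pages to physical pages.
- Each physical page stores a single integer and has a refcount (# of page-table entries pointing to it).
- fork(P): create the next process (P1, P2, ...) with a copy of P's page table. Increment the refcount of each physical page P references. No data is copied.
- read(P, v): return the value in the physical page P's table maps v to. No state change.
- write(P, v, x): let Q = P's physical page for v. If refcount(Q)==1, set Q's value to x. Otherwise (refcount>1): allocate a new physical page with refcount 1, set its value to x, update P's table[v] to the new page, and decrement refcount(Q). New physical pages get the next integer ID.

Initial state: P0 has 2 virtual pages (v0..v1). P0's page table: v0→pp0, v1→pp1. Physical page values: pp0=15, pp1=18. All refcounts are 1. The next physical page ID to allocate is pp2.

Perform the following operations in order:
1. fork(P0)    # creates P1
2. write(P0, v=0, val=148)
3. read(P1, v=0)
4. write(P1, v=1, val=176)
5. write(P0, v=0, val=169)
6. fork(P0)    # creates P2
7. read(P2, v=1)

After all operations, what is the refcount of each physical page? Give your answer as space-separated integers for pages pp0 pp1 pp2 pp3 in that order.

Answer: 1 2 2 1

Derivation:
Op 1: fork(P0) -> P1. 2 ppages; refcounts: pp0:2 pp1:2
Op 2: write(P0, v0, 148). refcount(pp0)=2>1 -> COPY to pp2. 3 ppages; refcounts: pp0:1 pp1:2 pp2:1
Op 3: read(P1, v0) -> 15. No state change.
Op 4: write(P1, v1, 176). refcount(pp1)=2>1 -> COPY to pp3. 4 ppages; refcounts: pp0:1 pp1:1 pp2:1 pp3:1
Op 5: write(P0, v0, 169). refcount(pp2)=1 -> write in place. 4 ppages; refcounts: pp0:1 pp1:1 pp2:1 pp3:1
Op 6: fork(P0) -> P2. 4 ppages; refcounts: pp0:1 pp1:2 pp2:2 pp3:1
Op 7: read(P2, v1) -> 18. No state change.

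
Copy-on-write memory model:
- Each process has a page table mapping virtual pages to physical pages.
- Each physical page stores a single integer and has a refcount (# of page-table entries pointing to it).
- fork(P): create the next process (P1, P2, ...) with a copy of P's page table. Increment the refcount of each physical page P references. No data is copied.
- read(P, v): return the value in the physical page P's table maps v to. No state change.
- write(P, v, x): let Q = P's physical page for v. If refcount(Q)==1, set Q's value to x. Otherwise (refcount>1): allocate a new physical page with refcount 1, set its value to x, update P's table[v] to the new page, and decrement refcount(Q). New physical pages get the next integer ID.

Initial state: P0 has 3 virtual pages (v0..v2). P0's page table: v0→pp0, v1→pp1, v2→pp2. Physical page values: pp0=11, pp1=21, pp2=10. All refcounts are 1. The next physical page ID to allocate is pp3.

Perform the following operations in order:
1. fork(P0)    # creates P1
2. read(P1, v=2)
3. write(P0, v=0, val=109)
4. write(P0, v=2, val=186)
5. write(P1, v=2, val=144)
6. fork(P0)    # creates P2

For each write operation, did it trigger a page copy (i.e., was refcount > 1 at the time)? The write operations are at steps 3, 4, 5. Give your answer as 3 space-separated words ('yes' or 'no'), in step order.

Op 1: fork(P0) -> P1. 3 ppages; refcounts: pp0:2 pp1:2 pp2:2
Op 2: read(P1, v2) -> 10. No state change.
Op 3: write(P0, v0, 109). refcount(pp0)=2>1 -> COPY to pp3. 4 ppages; refcounts: pp0:1 pp1:2 pp2:2 pp3:1
Op 4: write(P0, v2, 186). refcount(pp2)=2>1 -> COPY to pp4. 5 ppages; refcounts: pp0:1 pp1:2 pp2:1 pp3:1 pp4:1
Op 5: write(P1, v2, 144). refcount(pp2)=1 -> write in place. 5 ppages; refcounts: pp0:1 pp1:2 pp2:1 pp3:1 pp4:1
Op 6: fork(P0) -> P2. 5 ppages; refcounts: pp0:1 pp1:3 pp2:1 pp3:2 pp4:2

yes yes no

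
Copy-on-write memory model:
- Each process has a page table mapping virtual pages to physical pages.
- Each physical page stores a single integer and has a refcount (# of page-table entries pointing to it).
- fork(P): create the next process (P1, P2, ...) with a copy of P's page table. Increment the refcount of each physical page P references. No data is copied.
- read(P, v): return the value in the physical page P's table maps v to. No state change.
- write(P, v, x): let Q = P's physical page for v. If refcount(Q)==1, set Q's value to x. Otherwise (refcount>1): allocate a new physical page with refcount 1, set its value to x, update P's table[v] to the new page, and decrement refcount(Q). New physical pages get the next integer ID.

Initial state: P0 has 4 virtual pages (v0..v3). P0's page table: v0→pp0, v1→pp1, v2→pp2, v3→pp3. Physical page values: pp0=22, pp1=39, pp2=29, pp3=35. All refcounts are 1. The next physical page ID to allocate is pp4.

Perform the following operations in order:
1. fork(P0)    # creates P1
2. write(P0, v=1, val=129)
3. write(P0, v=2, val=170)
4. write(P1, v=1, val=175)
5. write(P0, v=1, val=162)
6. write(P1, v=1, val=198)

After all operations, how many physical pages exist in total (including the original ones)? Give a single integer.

Answer: 6

Derivation:
Op 1: fork(P0) -> P1. 4 ppages; refcounts: pp0:2 pp1:2 pp2:2 pp3:2
Op 2: write(P0, v1, 129). refcount(pp1)=2>1 -> COPY to pp4. 5 ppages; refcounts: pp0:2 pp1:1 pp2:2 pp3:2 pp4:1
Op 3: write(P0, v2, 170). refcount(pp2)=2>1 -> COPY to pp5. 6 ppages; refcounts: pp0:2 pp1:1 pp2:1 pp3:2 pp4:1 pp5:1
Op 4: write(P1, v1, 175). refcount(pp1)=1 -> write in place. 6 ppages; refcounts: pp0:2 pp1:1 pp2:1 pp3:2 pp4:1 pp5:1
Op 5: write(P0, v1, 162). refcount(pp4)=1 -> write in place. 6 ppages; refcounts: pp0:2 pp1:1 pp2:1 pp3:2 pp4:1 pp5:1
Op 6: write(P1, v1, 198). refcount(pp1)=1 -> write in place. 6 ppages; refcounts: pp0:2 pp1:1 pp2:1 pp3:2 pp4:1 pp5:1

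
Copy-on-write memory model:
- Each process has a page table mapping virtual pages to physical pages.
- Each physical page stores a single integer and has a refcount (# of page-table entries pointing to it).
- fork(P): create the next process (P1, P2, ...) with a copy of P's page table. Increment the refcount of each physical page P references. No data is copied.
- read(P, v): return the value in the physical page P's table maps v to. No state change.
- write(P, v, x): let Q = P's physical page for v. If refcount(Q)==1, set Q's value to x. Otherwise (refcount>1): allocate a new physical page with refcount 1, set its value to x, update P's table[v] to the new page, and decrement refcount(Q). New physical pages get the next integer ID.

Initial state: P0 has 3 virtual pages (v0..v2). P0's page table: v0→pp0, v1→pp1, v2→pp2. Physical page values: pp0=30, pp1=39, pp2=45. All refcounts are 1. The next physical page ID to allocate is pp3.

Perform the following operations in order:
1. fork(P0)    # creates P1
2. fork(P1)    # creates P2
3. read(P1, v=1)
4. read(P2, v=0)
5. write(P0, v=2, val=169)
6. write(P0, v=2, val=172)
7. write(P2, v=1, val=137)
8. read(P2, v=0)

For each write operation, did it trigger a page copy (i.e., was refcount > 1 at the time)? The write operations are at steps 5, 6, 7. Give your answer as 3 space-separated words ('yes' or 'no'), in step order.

Op 1: fork(P0) -> P1. 3 ppages; refcounts: pp0:2 pp1:2 pp2:2
Op 2: fork(P1) -> P2. 3 ppages; refcounts: pp0:3 pp1:3 pp2:3
Op 3: read(P1, v1) -> 39. No state change.
Op 4: read(P2, v0) -> 30. No state change.
Op 5: write(P0, v2, 169). refcount(pp2)=3>1 -> COPY to pp3. 4 ppages; refcounts: pp0:3 pp1:3 pp2:2 pp3:1
Op 6: write(P0, v2, 172). refcount(pp3)=1 -> write in place. 4 ppages; refcounts: pp0:3 pp1:3 pp2:2 pp3:1
Op 7: write(P2, v1, 137). refcount(pp1)=3>1 -> COPY to pp4. 5 ppages; refcounts: pp0:3 pp1:2 pp2:2 pp3:1 pp4:1
Op 8: read(P2, v0) -> 30. No state change.

yes no yes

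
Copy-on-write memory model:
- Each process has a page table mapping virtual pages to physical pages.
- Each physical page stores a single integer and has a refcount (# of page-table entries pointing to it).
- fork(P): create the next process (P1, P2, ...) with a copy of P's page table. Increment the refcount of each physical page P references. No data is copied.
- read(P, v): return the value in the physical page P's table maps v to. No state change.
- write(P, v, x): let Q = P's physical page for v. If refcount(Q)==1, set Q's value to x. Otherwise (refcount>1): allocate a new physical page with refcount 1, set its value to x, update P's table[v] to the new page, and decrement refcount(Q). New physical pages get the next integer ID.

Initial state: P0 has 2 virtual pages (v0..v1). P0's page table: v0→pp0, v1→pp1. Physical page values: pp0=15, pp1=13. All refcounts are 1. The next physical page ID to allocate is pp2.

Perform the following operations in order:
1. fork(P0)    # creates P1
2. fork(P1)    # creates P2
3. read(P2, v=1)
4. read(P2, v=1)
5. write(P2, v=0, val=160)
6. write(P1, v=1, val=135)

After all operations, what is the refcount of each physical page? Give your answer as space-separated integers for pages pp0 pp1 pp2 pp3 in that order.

Answer: 2 2 1 1

Derivation:
Op 1: fork(P0) -> P1. 2 ppages; refcounts: pp0:2 pp1:2
Op 2: fork(P1) -> P2. 2 ppages; refcounts: pp0:3 pp1:3
Op 3: read(P2, v1) -> 13. No state change.
Op 4: read(P2, v1) -> 13. No state change.
Op 5: write(P2, v0, 160). refcount(pp0)=3>1 -> COPY to pp2. 3 ppages; refcounts: pp0:2 pp1:3 pp2:1
Op 6: write(P1, v1, 135). refcount(pp1)=3>1 -> COPY to pp3. 4 ppages; refcounts: pp0:2 pp1:2 pp2:1 pp3:1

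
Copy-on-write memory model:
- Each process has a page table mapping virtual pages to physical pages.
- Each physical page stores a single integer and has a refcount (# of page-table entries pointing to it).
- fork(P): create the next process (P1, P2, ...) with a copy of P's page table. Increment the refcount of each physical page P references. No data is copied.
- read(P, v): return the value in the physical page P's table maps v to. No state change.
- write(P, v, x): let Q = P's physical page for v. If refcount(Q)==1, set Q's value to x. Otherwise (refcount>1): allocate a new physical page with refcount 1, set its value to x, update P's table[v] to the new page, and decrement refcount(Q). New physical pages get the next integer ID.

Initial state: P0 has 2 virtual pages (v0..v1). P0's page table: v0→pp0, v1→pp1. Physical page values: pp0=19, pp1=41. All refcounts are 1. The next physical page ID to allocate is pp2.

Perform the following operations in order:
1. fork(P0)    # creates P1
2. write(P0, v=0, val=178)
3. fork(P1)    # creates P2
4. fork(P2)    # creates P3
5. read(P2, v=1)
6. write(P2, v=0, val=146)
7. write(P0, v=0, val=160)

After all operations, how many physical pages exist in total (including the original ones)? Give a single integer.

Answer: 4

Derivation:
Op 1: fork(P0) -> P1. 2 ppages; refcounts: pp0:2 pp1:2
Op 2: write(P0, v0, 178). refcount(pp0)=2>1 -> COPY to pp2. 3 ppages; refcounts: pp0:1 pp1:2 pp2:1
Op 3: fork(P1) -> P2. 3 ppages; refcounts: pp0:2 pp1:3 pp2:1
Op 4: fork(P2) -> P3. 3 ppages; refcounts: pp0:3 pp1:4 pp2:1
Op 5: read(P2, v1) -> 41. No state change.
Op 6: write(P2, v0, 146). refcount(pp0)=3>1 -> COPY to pp3. 4 ppages; refcounts: pp0:2 pp1:4 pp2:1 pp3:1
Op 7: write(P0, v0, 160). refcount(pp2)=1 -> write in place. 4 ppages; refcounts: pp0:2 pp1:4 pp2:1 pp3:1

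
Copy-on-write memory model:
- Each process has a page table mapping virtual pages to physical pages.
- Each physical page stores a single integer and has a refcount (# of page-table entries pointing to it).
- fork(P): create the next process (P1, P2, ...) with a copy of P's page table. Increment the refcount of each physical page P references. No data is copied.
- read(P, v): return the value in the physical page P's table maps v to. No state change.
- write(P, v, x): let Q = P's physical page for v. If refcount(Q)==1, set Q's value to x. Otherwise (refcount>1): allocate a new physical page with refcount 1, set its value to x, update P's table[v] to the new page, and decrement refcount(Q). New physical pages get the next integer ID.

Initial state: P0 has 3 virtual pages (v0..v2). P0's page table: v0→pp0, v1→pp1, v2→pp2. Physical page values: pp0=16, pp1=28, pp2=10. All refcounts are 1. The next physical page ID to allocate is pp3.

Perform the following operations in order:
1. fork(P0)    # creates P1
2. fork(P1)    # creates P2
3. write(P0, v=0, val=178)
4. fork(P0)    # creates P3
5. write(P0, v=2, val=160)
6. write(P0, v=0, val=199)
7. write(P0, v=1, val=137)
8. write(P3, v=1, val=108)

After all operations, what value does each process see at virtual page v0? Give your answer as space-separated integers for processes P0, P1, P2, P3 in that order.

Op 1: fork(P0) -> P1. 3 ppages; refcounts: pp0:2 pp1:2 pp2:2
Op 2: fork(P1) -> P2. 3 ppages; refcounts: pp0:3 pp1:3 pp2:3
Op 3: write(P0, v0, 178). refcount(pp0)=3>1 -> COPY to pp3. 4 ppages; refcounts: pp0:2 pp1:3 pp2:3 pp3:1
Op 4: fork(P0) -> P3. 4 ppages; refcounts: pp0:2 pp1:4 pp2:4 pp3:2
Op 5: write(P0, v2, 160). refcount(pp2)=4>1 -> COPY to pp4. 5 ppages; refcounts: pp0:2 pp1:4 pp2:3 pp3:2 pp4:1
Op 6: write(P0, v0, 199). refcount(pp3)=2>1 -> COPY to pp5. 6 ppages; refcounts: pp0:2 pp1:4 pp2:3 pp3:1 pp4:1 pp5:1
Op 7: write(P0, v1, 137). refcount(pp1)=4>1 -> COPY to pp6. 7 ppages; refcounts: pp0:2 pp1:3 pp2:3 pp3:1 pp4:1 pp5:1 pp6:1
Op 8: write(P3, v1, 108). refcount(pp1)=3>1 -> COPY to pp7. 8 ppages; refcounts: pp0:2 pp1:2 pp2:3 pp3:1 pp4:1 pp5:1 pp6:1 pp7:1
P0: v0 -> pp5 = 199
P1: v0 -> pp0 = 16
P2: v0 -> pp0 = 16
P3: v0 -> pp3 = 178

Answer: 199 16 16 178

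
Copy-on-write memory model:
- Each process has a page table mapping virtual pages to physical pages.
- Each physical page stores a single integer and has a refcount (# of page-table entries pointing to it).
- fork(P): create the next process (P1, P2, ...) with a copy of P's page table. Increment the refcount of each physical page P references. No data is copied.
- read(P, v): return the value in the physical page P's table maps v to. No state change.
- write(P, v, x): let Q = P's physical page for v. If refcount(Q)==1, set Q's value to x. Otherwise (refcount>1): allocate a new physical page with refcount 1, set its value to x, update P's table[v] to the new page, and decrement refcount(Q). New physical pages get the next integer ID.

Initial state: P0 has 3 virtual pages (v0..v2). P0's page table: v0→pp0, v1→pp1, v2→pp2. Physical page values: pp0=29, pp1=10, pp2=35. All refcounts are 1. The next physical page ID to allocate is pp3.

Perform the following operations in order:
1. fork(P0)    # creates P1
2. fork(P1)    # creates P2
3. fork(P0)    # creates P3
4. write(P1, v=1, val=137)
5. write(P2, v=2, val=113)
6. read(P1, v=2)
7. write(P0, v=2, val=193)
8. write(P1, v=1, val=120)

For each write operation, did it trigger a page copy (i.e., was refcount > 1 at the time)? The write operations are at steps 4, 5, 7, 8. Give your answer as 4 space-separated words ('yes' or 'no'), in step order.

Op 1: fork(P0) -> P1. 3 ppages; refcounts: pp0:2 pp1:2 pp2:2
Op 2: fork(P1) -> P2. 3 ppages; refcounts: pp0:3 pp1:3 pp2:3
Op 3: fork(P0) -> P3. 3 ppages; refcounts: pp0:4 pp1:4 pp2:4
Op 4: write(P1, v1, 137). refcount(pp1)=4>1 -> COPY to pp3. 4 ppages; refcounts: pp0:4 pp1:3 pp2:4 pp3:1
Op 5: write(P2, v2, 113). refcount(pp2)=4>1 -> COPY to pp4. 5 ppages; refcounts: pp0:4 pp1:3 pp2:3 pp3:1 pp4:1
Op 6: read(P1, v2) -> 35. No state change.
Op 7: write(P0, v2, 193). refcount(pp2)=3>1 -> COPY to pp5. 6 ppages; refcounts: pp0:4 pp1:3 pp2:2 pp3:1 pp4:1 pp5:1
Op 8: write(P1, v1, 120). refcount(pp3)=1 -> write in place. 6 ppages; refcounts: pp0:4 pp1:3 pp2:2 pp3:1 pp4:1 pp5:1

yes yes yes no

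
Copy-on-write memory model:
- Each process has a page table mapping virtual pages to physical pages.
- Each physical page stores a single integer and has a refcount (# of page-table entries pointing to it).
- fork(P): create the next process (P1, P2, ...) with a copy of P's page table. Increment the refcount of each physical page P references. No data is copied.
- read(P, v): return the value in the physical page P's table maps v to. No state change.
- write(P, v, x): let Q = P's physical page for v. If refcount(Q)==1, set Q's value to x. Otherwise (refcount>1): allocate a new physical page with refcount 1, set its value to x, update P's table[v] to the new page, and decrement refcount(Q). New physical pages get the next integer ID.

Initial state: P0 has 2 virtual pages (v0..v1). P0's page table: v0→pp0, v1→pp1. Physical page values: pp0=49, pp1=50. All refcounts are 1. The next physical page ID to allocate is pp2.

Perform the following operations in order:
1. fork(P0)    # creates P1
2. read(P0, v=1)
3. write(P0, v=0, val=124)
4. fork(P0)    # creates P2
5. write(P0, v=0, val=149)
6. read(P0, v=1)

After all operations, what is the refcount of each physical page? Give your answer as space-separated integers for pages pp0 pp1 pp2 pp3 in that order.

Op 1: fork(P0) -> P1. 2 ppages; refcounts: pp0:2 pp1:2
Op 2: read(P0, v1) -> 50. No state change.
Op 3: write(P0, v0, 124). refcount(pp0)=2>1 -> COPY to pp2. 3 ppages; refcounts: pp0:1 pp1:2 pp2:1
Op 4: fork(P0) -> P2. 3 ppages; refcounts: pp0:1 pp1:3 pp2:2
Op 5: write(P0, v0, 149). refcount(pp2)=2>1 -> COPY to pp3. 4 ppages; refcounts: pp0:1 pp1:3 pp2:1 pp3:1
Op 6: read(P0, v1) -> 50. No state change.

Answer: 1 3 1 1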